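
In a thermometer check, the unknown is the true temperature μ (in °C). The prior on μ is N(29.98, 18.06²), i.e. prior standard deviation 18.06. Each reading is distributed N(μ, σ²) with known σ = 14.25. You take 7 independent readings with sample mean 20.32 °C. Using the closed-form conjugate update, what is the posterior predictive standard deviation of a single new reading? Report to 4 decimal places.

For Normal data with known variance σ², a Normal(μ₀, σ₀²) prior on μ is conjugate. Posterior precision = 1/σ₀² + n/σ²; posterior mean is the precision-weighted average of μ₀ and x̄.
σ₀² = 18.06² = 326.1636, σ² = 14.25² = 203.0625; σ² + n·σ₀² = 203.0625 + 7·326.1636 = 2486.2077.
Posterior precision = 1/σ₀² + n/σ² = 1/326.1636 + 7/203.0625 = (σ² + n·σ₀²)/(σ₀²σ²) = 2486.2077/(326.1636·203.0625); posterior variance σₙ² = σ₀²σ²/(σ² + n·σ₀²) = 326.1636·203.0625/2486.2077 = 26.639607.
Predictive variance for one new observation = σₙ² + σ² = 326.1636·203.0625/2486.2077 + 203.0625 = σ²·(σ₀² + 2486.2077)/2486.2077 = 203.0625·2812.3713/2486.2077 = 229.702107; SD = √(203.0625·2812.3713/2486.2077) = 15.1559.

15.1559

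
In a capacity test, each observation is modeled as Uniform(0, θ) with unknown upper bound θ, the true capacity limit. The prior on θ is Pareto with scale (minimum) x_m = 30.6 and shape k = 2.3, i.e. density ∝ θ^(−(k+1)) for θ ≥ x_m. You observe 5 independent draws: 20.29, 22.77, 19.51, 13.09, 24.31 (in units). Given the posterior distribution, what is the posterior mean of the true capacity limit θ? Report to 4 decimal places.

35.4571

A Pareto(scale x_m, shape k) prior on the upper bound θ of Uniform(0, θ) is conjugate: posterior is Pareto(max(x_m, max xᵢ), k + n).
Sample maximum = 24.31; prior scale x_m = 30.6 → posterior scale = max = 30.60.
Posterior shape = 2.3 + 5 = 7.3.
E[θ|data] = k·x_m/(k−1) = 7.3·30.60/6.3 = 35.4571.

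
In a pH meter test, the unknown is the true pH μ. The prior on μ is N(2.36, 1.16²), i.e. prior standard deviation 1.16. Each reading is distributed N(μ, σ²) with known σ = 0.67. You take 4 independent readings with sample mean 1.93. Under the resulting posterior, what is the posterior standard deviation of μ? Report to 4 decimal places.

0.3218

For Normal data with known variance σ², a Normal(μ₀, σ₀²) prior on μ is conjugate. Posterior precision = 1/σ₀² + n/σ²; posterior mean is the precision-weighted average of μ₀ and x̄.
σ₀² = 1.16² = 1.3456, σ² = 0.67² = 0.4489; σ² + n·σ₀² = 0.4489 + 4·1.3456 = 5.8313.
Posterior precision = 1/σ₀² + n/σ² = 1/1.3456 + 4/0.4489 = (σ² + n·σ₀²)/(σ₀²σ²) = 5.8313/(1.3456·0.4489); posterior variance σₙ² = σ₀²σ²/(σ² + n·σ₀²) = 1.3456·0.4489/5.8313 = 0.103586.
Posterior SD = √σₙ² = √(1.3456·0.4489/5.8313) = 0.3218.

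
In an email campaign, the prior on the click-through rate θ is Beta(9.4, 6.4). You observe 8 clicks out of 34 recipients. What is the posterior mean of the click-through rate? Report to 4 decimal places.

0.3494

The Beta prior is conjugate to a Binomial/Bernoulli likelihood; the update adds successes to α and failures to β.
Posterior: Beta(α+k, β+n−k) = Beta(9.4+8, 6.4+26) = Beta(17.4, 32.4).
Posterior mean = α/(α+β) = 17.4/49.8 = 0.3494.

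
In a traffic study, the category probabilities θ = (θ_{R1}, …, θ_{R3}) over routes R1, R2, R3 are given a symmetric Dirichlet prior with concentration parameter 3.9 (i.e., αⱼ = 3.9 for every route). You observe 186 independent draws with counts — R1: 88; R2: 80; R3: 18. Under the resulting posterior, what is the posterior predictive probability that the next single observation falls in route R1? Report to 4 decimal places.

The Dirichlet prior is conjugate to the Multinomial likelihood: each posterior αⱼ = prior αⱼ + observed count nⱼ.
Posterior concentration: (91.9, 83.9, 21.9), total = 197.7.
P(next = R1 | data) = α_{R1}/Σα = 0.4648.

0.4648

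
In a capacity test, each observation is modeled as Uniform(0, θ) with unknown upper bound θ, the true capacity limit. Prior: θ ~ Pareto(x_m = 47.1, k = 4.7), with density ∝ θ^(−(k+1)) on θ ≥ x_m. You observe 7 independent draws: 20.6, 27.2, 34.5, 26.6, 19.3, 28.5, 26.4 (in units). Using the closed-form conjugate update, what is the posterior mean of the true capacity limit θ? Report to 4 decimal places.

A Pareto(scale x_m, shape k) prior on the upper bound θ of Uniform(0, θ) is conjugate: posterior is Pareto(max(x_m, max xᵢ), k + n).
Sample maximum = 34.5; prior scale x_m = 47.1 → posterior scale = max = 47.1.
Posterior shape = 4.7 + 7 = 11.7.
E[θ|data] = k·x_m/(k−1) = 11.7·47.1/10.7 = 51.5019.

51.5019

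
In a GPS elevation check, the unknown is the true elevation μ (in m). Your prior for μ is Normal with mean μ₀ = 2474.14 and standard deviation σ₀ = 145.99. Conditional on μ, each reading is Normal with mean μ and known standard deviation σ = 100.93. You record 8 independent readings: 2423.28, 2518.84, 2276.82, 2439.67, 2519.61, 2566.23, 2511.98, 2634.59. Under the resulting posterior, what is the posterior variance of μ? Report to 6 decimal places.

For Normal data with known variance σ², a Normal(μ₀, σ₀²) prior on μ is conjugate. Posterior precision = 1/σ₀² + n/σ²; posterior mean is the precision-weighted average of μ₀ and x̄.
σ₀² = 145.99² = 21313.0801, σ² = 100.93² = 10186.8649; σ² + n·σ₀² = 10186.8649 + 8·21313.0801 = 180691.5057.
Posterior precision = 1/σ₀² + n/σ² = 1/21313.0801 + 8/10186.8649 = (σ² + n·σ₀²)/(σ₀²σ²) = 180691.5057/(21313.0801·10186.8649); posterior variance σₙ² = σ₀²σ²/(σ² + n·σ₀²) = 21313.0801·10186.8649/180691.5057 = 1201.569862.

1201.569862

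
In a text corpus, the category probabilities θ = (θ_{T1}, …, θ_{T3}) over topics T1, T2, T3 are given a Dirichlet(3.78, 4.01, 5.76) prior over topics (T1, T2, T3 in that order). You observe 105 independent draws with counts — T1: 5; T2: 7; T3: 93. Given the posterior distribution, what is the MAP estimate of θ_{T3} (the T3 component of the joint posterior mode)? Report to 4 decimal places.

0.8460

The Dirichlet prior is conjugate to the Multinomial likelihood: each posterior αⱼ = prior αⱼ + observed count nⱼ.
Posterior concentration: (8.78, 11.01, 98.76), total = 118.55.
Joint mode component: (α_{T3}−1)/(Σα−K) = 97.76/115.55 = 0.8460.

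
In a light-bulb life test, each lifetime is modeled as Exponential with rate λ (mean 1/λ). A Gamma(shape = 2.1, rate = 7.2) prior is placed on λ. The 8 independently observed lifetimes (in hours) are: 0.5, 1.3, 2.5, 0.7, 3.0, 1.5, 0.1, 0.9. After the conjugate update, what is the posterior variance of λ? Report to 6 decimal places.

With a Gamma(shape α, rate β) prior on the exponential rate λ, the posterior after n observations with total T = Σxᵢ is Gamma(α+n, β+T).
Sum of observations T = 10.5 hours; n = 8.
Posterior: Gamma(2.1+8, 7.2+10.5) = Gamma(10.1, 17.7).
Var = α/β² = 0.032239.

0.032239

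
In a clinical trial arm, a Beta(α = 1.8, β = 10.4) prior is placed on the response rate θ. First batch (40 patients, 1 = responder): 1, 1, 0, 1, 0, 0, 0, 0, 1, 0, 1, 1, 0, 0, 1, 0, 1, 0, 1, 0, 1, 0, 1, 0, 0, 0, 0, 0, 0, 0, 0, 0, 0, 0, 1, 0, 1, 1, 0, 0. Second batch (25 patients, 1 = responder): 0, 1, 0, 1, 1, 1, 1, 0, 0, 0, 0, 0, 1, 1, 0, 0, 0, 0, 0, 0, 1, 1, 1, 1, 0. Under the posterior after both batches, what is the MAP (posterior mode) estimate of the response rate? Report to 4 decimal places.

The Beta prior is conjugate to a Binomial/Bernoulli likelihood; the update adds successes to α and failures to β.
After batch 1: Beta(1.8+14, 10.4+26) = Beta(15.8, 36.4).
After batch 2: Beta(15.8+11, 36.4+14) = Beta(26.8, 50.4).
Mode of Beta(a,b) for a,b>1 is (a−1)/(a+b−2) = 25.8/75.2 = 0.3431.

0.3431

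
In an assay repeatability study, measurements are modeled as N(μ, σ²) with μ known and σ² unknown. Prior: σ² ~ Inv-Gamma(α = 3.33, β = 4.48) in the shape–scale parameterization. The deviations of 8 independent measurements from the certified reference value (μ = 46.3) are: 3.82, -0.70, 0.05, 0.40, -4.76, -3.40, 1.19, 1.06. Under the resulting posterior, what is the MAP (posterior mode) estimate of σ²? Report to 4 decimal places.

With known mean μ and an Inverse-Gamma(α, β) prior on σ², the Normal likelihood is conjugate: posterior is Inv-Gamma(α + n/2, β + Σ(xᵢ−μ)²/2).
Σ(xᵢ−μ)² = (3.82)² + (-0.70)² + (0.05)² + (0.40)² + (-4.76)² + (-3.40)² + (1.19)² + (1.06)² = 52.0022.
Posterior: Inv-Gamma(3.33 + 8/2, 4.48 + 52.0022/2) = Inv-Gamma(7.33, 30.48110).
Mode = β/(α+1) = 30.48110/8.33 = 3.6592.

3.6592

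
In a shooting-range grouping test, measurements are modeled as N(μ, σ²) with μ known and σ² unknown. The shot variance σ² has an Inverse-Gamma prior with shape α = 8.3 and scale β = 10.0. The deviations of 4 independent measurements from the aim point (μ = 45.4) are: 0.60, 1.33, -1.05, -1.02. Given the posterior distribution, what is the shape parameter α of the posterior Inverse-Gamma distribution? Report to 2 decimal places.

With known mean μ and an Inverse-Gamma(α, β) prior on σ², the Normal likelihood is conjugate: posterior is Inv-Gamma(α + n/2, β + Σ(xᵢ−μ)²/2).
Σ(xᵢ−μ)² = (0.60)² + (1.33)² + (-1.05)² + (-1.02)² = 4.2718.
Posterior: Inv-Gamma(8.3 + 4/2, 10.0 + 4.2718/2) = Inv-Gamma(10.30, 12.13590).
Posterior α = 10.30.

10.30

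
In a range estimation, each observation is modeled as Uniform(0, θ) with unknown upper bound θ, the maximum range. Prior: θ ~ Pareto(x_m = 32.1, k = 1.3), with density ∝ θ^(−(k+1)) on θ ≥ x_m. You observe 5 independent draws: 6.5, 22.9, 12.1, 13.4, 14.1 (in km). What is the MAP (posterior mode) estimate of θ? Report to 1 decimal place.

A Pareto(scale x_m, shape k) prior on the upper bound θ of Uniform(0, θ) is conjugate: posterior is Pareto(max(x_m, max xᵢ), k + n).
Sample maximum = 22.9; prior scale x_m = 32.1 → posterior scale = max = 32.1.
Posterior shape = 1.3 + 5 = 6.3.
The Pareto density is decreasing on [x_m, ∞), so the mode is x_m = 32.1.

32.1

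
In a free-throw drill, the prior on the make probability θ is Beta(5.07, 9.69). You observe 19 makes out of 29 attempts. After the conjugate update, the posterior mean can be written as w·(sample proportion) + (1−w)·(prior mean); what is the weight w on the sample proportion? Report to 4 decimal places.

The Beta prior is conjugate to a Binomial/Bernoulli likelihood; the update adds successes to α and failures to β.
Posterior mean = (α₀+k)/(α₀+β₀+n) = [n/(α₀+β₀+n)]·(k/n) + [(α₀+β₀)/(α₀+β₀+n)]·α₀/(α₀+β₀), so only n and the prior enter the weight.
The weight on the data is w = n/(α₀+β₀+n) = 29/(5.07+9.69+29) = 29/43.76 = 0.6627.

0.6627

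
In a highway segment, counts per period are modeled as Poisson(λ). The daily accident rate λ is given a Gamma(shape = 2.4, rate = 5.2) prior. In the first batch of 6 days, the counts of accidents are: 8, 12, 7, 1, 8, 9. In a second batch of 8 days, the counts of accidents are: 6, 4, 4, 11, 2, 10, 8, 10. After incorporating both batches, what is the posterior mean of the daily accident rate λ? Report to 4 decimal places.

5.3333

With a Gamma(shape α, rate β) prior, the Poisson likelihood is conjugate: the posterior is Gamma(α + ΣXᵢ, β + n).
Batch 1: sum of counts S = 45 over n = 6 days.
After batch 1: Gamma(α+S, β+n) = Gamma(2.4+45, 5.2+6) = Gamma(47.4, 11.2).
Batch 2: sum of counts S = 55 over n = 8 days.
After batch 2: Gamma(α+S, β+n) = Gamma(47.4+55, 11.2+8) = Gamma(102.4, 19.2).
Posterior mean = α/β = 102.4/19.2 = 5.3333.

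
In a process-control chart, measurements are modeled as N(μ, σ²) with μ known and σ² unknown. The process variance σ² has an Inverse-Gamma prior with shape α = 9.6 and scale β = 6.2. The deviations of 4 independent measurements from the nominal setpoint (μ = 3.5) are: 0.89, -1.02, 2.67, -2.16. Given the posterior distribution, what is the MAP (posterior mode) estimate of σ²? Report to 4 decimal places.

1.0328

With known mean μ and an Inverse-Gamma(α, β) prior on σ², the Normal likelihood is conjugate: posterior is Inv-Gamma(α + n/2, β + Σ(xᵢ−μ)²/2).
Σ(xᵢ−μ)² = (0.89)² + (-1.02)² + (2.67)² + (-2.16)² = 13.6270.
Posterior: Inv-Gamma(9.6 + 4/2, 6.2 + 13.6270/2) = Inv-Gamma(11.60, 13.01350).
Mode = β/(α+1) = 13.01350/12.60 = 1.0328.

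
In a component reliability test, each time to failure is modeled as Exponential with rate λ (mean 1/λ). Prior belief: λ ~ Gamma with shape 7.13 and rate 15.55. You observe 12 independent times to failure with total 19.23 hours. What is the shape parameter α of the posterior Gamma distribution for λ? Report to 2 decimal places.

With a Gamma(shape α, rate β) prior on the exponential rate λ, the posterior after n observations with total T = Σxᵢ is Gamma(α+n, β+T).
Posterior: Gamma(7.13+12, 15.55+19.23) = Gamma(19.13, 34.78).
Posterior α = 19.13.

19.13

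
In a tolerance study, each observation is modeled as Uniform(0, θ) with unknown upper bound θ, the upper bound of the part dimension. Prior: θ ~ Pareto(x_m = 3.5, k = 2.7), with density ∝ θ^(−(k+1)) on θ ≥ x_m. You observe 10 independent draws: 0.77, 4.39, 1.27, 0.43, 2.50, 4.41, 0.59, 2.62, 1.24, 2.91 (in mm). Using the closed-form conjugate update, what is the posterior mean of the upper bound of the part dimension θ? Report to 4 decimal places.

A Pareto(scale x_m, shape k) prior on the upper bound θ of Uniform(0, θ) is conjugate: posterior is Pareto(max(x_m, max xᵢ), k + n).
Sample maximum = 4.41; prior scale x_m = 3.5 → posterior scale = max = 4.41.
Posterior shape = 2.7 + 10 = 12.7.
E[θ|data] = k·x_m/(k−1) = 12.7·4.41/11.7 = 4.7869.

4.7869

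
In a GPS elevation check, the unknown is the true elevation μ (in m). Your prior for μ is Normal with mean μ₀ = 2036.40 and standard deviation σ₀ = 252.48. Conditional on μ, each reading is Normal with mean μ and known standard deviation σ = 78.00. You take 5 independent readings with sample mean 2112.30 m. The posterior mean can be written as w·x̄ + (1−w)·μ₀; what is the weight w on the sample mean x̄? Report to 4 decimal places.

For Normal data with known variance σ², a Normal(μ₀, σ₀²) prior on μ is conjugate. Posterior precision = 1/σ₀² + n/σ²; posterior mean is the precision-weighted average of μ₀ and x̄.
σ₀² = 252.48² = 63746.1504, σ² = 78.00² = 6084. Prior precision 1/σ₀² = 1/63746.1504; data precision n/σ² = 5/6084.
w = (n/σ²)/(1/σ₀² + n/σ²) = n·σ₀²/(σ² + n·σ₀²) = 5·63746.1504/(6084 + 5·63746.1504) = 318730.752/324814.752 = 0.9813.

0.9813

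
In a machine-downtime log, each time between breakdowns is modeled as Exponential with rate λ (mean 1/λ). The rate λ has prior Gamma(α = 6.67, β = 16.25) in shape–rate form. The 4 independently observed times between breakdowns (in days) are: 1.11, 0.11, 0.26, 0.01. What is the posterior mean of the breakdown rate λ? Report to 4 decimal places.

0.6015

With a Gamma(shape α, rate β) prior on the exponential rate λ, the posterior after n observations with total T = Σxᵢ is Gamma(α+n, β+T).
Sum of observations T = 1.49 days; n = 4.
Posterior: Gamma(6.67+4, 16.25+1.49) = Gamma(10.67, 17.74).
Posterior mean of λ = α/β = 10.67/17.74 = 0.6015.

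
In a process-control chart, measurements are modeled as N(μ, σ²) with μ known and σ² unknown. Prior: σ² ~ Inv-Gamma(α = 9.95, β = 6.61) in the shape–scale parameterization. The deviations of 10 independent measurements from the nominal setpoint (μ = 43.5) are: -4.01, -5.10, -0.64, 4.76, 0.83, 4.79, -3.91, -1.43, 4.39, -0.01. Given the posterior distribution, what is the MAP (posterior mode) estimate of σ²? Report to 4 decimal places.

4.3453

With known mean μ and an Inverse-Gamma(α, β) prior on σ², the Normal likelihood is conjugate: posterior is Inv-Gamma(α + n/2, β + Σ(xᵢ−μ)²/2).
Σ(xᵢ−μ)² = (-4.01)² + (-5.10)² + (-0.64)² + (4.76)² + (0.83)² + (4.79)² + (-3.91)² + (-1.43)² + (4.39)² + (-0.01)² = 125.3955.
Posterior: Inv-Gamma(9.95 + 10/2, 6.61 + 125.3955/2) = Inv-Gamma(14.95, 69.30775).
Mode = β/(α+1) = 69.30775/15.95 = 4.3453.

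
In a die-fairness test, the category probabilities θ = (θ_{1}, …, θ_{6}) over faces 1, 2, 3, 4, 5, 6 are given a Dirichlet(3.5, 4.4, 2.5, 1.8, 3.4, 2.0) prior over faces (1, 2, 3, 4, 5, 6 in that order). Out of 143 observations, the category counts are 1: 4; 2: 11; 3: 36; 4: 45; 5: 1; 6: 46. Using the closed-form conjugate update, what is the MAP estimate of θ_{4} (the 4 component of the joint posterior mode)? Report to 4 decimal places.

0.2962

The Dirichlet prior is conjugate to the Multinomial likelihood: each posterior αⱼ = prior αⱼ + observed count nⱼ.
Posterior concentration: (7.5, 15.4, 38.5, 46.8, 4.4, 48.0), total = 160.6.
Joint mode component: (α_{4}−1)/(Σα−K) = 45.8/154.6 = 0.2962.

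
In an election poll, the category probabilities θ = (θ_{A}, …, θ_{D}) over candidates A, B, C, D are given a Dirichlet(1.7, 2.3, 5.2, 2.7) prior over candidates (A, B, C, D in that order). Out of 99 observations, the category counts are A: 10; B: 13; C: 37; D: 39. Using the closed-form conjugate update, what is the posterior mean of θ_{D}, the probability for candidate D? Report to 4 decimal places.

The Dirichlet prior is conjugate to the Multinomial likelihood: each posterior αⱼ = prior αⱼ + observed count nⱼ.
Posterior concentration: (11.7, 15.3, 42.2, 41.7), total = 110.9.
E[θ_{D}|data] = α_{D}/Σα = 41.7/110.9 = 0.3760.

0.3760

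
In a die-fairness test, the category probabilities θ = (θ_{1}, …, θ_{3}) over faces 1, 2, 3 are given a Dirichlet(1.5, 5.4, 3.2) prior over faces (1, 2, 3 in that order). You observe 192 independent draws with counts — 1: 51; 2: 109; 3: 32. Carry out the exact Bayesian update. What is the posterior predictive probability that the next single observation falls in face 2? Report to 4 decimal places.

The Dirichlet prior is conjugate to the Multinomial likelihood: each posterior αⱼ = prior αⱼ + observed count nⱼ.
Posterior concentration: (52.5, 114.4, 35.2), total = 202.1.
P(next = 2 | data) = α_{2}/Σα = 0.5661.

0.5661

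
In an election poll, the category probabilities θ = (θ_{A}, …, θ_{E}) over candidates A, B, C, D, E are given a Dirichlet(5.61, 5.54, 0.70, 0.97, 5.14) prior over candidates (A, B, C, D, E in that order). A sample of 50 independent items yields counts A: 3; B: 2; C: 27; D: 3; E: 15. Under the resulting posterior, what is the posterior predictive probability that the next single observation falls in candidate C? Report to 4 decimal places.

The Dirichlet prior is conjugate to the Multinomial likelihood: each posterior αⱼ = prior αⱼ + observed count nⱼ.
Posterior concentration: (8.61, 7.54, 27.70, 3.97, 20.14), total = 67.96.
P(next = C | data) = α_{C}/Σα = 0.4076.

0.4076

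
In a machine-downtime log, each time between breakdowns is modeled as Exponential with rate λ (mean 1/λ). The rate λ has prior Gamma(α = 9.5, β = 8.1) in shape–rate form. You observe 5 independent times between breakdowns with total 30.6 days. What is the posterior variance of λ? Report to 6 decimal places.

0.009682

With a Gamma(shape α, rate β) prior on the exponential rate λ, the posterior after n observations with total T = Σxᵢ is Gamma(α+n, β+T).
Posterior: Gamma(9.5+5, 8.1+30.6) = Gamma(14.5, 38.7).
Var = α/β² = 0.009682.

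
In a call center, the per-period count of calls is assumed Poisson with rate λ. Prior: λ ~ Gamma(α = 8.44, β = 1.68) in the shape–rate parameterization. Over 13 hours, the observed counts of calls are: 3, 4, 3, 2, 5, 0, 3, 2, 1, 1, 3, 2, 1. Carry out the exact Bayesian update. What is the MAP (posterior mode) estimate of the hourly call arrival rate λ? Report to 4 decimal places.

2.5504

With a Gamma(shape α, rate β) prior, the Poisson likelihood is conjugate: the posterior is Gamma(α + ΣXᵢ, β + n).
Sum of counts S = 30 over n = 13 hours.
Posterior: Gamma(α+S, β+n) = Gamma(8.44+30, 1.68+13) = Gamma(38.44, 14.68).
Mode of Gamma(α,β) for α≥1 is (α−1)/β = 37.44/14.68 = 2.5504.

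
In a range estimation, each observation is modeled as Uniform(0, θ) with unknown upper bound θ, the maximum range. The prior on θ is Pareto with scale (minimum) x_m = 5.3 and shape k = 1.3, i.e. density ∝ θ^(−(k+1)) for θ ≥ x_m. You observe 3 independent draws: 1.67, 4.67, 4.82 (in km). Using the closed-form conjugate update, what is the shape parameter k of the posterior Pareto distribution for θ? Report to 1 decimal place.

4.3

A Pareto(scale x_m, shape k) prior on the upper bound θ of Uniform(0, θ) is conjugate: posterior is Pareto(max(x_m, max xᵢ), k + n).
Sample maximum = 4.82; prior scale x_m = 5.3 → posterior scale = max = 5.30.
Posterior shape = 1.3 + 3 = 4.3.
Posterior shape k = 4.3.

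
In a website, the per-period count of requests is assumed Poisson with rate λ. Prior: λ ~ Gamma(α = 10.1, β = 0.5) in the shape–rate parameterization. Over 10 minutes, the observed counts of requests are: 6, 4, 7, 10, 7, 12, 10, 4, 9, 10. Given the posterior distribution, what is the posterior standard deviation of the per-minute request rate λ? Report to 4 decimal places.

0.8990

With a Gamma(shape α, rate β) prior, the Poisson likelihood is conjugate: the posterior is Gamma(α + ΣXᵢ, β + n).
Sum of counts S = 79 over n = 10 minutes.
Posterior: Gamma(α+S, β+n) = Gamma(10.1+79, 0.5+10) = Gamma(89.1, 10.5).
SD = √α/β = √89.1/10.5 = 0.8990.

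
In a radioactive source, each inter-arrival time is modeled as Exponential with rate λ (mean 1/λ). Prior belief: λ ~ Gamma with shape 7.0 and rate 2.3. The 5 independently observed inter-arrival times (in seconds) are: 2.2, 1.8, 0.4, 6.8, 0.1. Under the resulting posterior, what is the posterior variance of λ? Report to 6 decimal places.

0.064879

With a Gamma(shape α, rate β) prior on the exponential rate λ, the posterior after n observations with total T = Σxᵢ is Gamma(α+n, β+T).
Sum of observations T = 11.3 seconds; n = 5.
Posterior: Gamma(7.0+5, 2.3+11.3) = Gamma(12.0, 13.6).
Var = α/β² = 0.064879.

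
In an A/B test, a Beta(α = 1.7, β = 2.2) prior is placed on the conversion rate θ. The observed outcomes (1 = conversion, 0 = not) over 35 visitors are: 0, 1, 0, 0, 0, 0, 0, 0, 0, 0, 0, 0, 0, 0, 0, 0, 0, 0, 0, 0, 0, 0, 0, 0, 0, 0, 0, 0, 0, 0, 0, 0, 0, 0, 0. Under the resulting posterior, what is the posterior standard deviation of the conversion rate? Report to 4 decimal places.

0.0402

The Beta prior is conjugate to a Binomial/Bernoulli likelihood; the update adds successes to α and failures to β.
Posterior: Beta(α+k, β+n−k) = Beta(1.7+1, 2.2+34) = Beta(2.7, 36.2).
Var = αβ/((α+β)²(α+β+1)) = 2.7·36.2/(38.9²·39.9) = 0.00161883; SD = √0.00161883 = 0.0402.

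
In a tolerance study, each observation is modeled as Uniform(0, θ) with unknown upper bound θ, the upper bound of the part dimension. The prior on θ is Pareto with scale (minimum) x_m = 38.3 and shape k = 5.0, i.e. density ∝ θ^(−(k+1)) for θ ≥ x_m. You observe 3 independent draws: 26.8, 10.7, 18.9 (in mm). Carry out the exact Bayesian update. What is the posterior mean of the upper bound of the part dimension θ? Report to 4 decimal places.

A Pareto(scale x_m, shape k) prior on the upper bound θ of Uniform(0, θ) is conjugate: posterior is Pareto(max(x_m, max xᵢ), k + n).
Sample maximum = 26.8; prior scale x_m = 38.3 → posterior scale = max = 38.3.
Posterior shape = 5.0 + 3 = 8.0.
E[θ|data] = k·x_m/(k−1) = 8.0·38.3/7.0 = 43.7714.

43.7714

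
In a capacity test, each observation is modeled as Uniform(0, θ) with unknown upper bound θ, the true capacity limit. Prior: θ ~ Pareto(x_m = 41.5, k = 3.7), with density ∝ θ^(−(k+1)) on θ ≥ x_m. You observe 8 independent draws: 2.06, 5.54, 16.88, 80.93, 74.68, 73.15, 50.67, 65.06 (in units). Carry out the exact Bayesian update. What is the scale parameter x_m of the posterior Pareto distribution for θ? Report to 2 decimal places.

80.93

A Pareto(scale x_m, shape k) prior on the upper bound θ of Uniform(0, θ) is conjugate: posterior is Pareto(max(x_m, max xᵢ), k + n).
Sample maximum = 80.93; prior scale x_m = 41.5 → posterior scale = max = 80.93.
Posterior shape = 3.7 + 8 = 11.7.
Posterior scale x_m = 80.93.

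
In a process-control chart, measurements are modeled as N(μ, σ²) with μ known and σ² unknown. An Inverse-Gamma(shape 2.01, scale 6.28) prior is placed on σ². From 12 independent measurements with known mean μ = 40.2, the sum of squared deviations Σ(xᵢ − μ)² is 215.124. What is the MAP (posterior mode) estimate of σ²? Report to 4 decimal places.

12.6351

With known mean μ and an Inverse-Gamma(α, β) prior on σ², the Normal likelihood is conjugate: posterior is Inv-Gamma(α + n/2, β + Σ(xᵢ−μ)²/2).
Posterior: Inv-Gamma(2.01 + 12/2, 6.28 + 215.124/2) = Inv-Gamma(8.01, 113.8420).
Mode = β/(α+1) = 113.8420/9.01 = 12.6351.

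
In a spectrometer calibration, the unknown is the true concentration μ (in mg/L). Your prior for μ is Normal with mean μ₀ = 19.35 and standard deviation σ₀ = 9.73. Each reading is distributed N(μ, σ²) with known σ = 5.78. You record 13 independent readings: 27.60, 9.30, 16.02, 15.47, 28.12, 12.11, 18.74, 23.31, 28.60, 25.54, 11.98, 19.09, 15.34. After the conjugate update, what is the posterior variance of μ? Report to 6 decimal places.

For Normal data with known variance σ², a Normal(μ₀, σ₀²) prior on μ is conjugate. Posterior precision = 1/σ₀² + n/σ²; posterior mean is the precision-weighted average of μ₀ and x̄.
σ₀² = 9.73² = 94.6729, σ² = 5.78² = 33.4084; σ² + n·σ₀² = 33.4084 + 13·94.6729 = 1264.1561.
Posterior precision = 1/σ₀² + n/σ² = 1/94.6729 + 13/33.4084 = (σ² + n·σ₀²)/(σ₀²σ²) = 1264.1561/(94.6729·33.4084); posterior variance σₙ² = σ₀²σ²/(σ² + n·σ₀²) = 94.6729·33.4084/1264.1561 = 2.501962.

2.501962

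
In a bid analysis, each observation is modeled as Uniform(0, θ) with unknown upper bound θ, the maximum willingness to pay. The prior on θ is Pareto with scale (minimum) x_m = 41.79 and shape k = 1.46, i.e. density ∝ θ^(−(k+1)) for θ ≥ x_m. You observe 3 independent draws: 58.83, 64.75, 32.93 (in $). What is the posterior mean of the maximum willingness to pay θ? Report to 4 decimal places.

83.4639

A Pareto(scale x_m, shape k) prior on the upper bound θ of Uniform(0, θ) is conjugate: posterior is Pareto(max(x_m, max xᵢ), k + n).
Sample maximum = 64.75; prior scale x_m = 41.79 → posterior scale = max = 64.75.
Posterior shape = 1.46 + 3 = 4.46.
E[θ|data] = k·x_m/(k−1) = 4.46·64.75/3.46 = 83.4639.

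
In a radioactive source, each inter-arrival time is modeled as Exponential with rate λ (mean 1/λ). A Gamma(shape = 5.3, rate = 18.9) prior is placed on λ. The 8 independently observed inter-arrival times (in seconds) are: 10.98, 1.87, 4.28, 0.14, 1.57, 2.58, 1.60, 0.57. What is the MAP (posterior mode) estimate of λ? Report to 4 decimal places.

0.2895

With a Gamma(shape α, rate β) prior on the exponential rate λ, the posterior after n observations with total T = Σxᵢ is Gamma(α+n, β+T).
Sum of observations T = 23.59 seconds; n = 8.
Posterior: Gamma(5.3+8, 18.9+23.59) = Gamma(13.3, 42.49).
Mode = (α−1)/β = 0.2895.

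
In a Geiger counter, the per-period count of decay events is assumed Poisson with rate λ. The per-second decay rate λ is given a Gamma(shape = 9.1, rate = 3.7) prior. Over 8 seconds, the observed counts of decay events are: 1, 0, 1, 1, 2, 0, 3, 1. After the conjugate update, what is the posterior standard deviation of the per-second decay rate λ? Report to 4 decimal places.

0.3636

With a Gamma(shape α, rate β) prior, the Poisson likelihood is conjugate: the posterior is Gamma(α + ΣXᵢ, β + n).
Sum of counts S = 9 over n = 8 seconds.
Posterior: Gamma(α+S, β+n) = Gamma(9.1+9, 3.7+8) = Gamma(18.1, 11.7).
SD = √α/β = √18.1/11.7 = 0.3636.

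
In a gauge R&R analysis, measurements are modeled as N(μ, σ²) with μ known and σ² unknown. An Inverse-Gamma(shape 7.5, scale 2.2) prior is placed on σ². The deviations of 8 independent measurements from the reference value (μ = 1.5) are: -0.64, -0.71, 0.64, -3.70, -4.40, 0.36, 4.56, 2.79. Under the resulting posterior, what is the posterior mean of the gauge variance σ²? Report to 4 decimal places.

With known mean μ and an Inverse-Gamma(α, β) prior on σ², the Normal likelihood is conjugate: posterior is Inv-Gamma(α + n/2, β + Σ(xᵢ−μ)²/2).
Σ(xᵢ−μ)² = (-0.64)² + (-0.71)² + (0.64)² + (-3.70)² + (-4.40)² + (0.36)² + (4.56)² + (2.79)² = 63.0806.
Posterior: Inv-Gamma(7.5 + 8/2, 2.2 + 63.0806/2) = Inv-Gamma(11.50, 33.74030).
E[σ²|data] = β/(α−1) = 33.74030/10.50 = 3.2134.

3.2134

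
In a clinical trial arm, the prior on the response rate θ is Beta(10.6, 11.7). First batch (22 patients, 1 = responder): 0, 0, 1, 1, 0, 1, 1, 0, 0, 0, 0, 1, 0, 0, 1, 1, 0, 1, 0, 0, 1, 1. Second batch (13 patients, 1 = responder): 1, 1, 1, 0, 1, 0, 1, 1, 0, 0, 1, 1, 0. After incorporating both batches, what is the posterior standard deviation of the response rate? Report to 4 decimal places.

The Beta prior is conjugate to a Binomial/Bernoulli likelihood; the update adds successes to α and failures to β.
After batch 1: Beta(10.6+10, 11.7+12) = Beta(20.6, 23.7).
After batch 2: Beta(20.6+8, 23.7+5) = Beta(28.6, 28.7).
Var = αβ/((α+β)²(α+β+1)) = 28.6·28.7/(57.3²·58.3) = 0.00428815; SD = √0.00428815 = 0.0655.

0.0655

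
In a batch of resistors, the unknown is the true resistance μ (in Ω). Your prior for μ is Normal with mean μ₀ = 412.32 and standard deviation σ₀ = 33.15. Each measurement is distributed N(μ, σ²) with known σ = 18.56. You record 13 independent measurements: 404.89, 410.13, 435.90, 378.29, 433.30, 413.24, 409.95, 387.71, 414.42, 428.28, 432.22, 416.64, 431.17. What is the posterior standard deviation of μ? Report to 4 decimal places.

5.0867

For Normal data with known variance σ², a Normal(μ₀, σ₀²) prior on μ is conjugate. Posterior precision = 1/σ₀² + n/σ²; posterior mean is the precision-weighted average of μ₀ and x̄.
σ₀² = 33.15² = 1098.9225, σ² = 18.56² = 344.4736; σ² + n·σ₀² = 344.4736 + 13·1098.9225 = 14630.4661.
Posterior precision = 1/σ₀² + n/σ² = 1/1098.9225 + 13/344.4736 = (σ² + n·σ₀²)/(σ₀²σ²) = 14630.4661/(1098.9225·344.4736); posterior variance σₙ² = σ₀²σ²/(σ² + n·σ₀²) = 1098.9225·344.4736/14630.4661 = 25.874076.
Posterior SD = √σₙ² = √(1098.9225·344.4736/14630.4661) = 5.0867.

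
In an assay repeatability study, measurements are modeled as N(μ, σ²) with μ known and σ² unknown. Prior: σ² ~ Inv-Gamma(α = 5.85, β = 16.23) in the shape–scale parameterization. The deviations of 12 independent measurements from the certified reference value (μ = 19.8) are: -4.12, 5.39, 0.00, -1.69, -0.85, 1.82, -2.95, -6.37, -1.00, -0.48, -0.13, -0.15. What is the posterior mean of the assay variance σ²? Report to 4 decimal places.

6.2639

With known mean μ and an Inverse-Gamma(α, β) prior on σ², the Normal likelihood is conjugate: posterior is Inv-Gamma(α + n/2, β + Σ(xᵢ−μ)²/2).
Σ(xᵢ−μ)² = (-4.12)² + (5.39)² + (0.00)² + (-1.69)² + (-0.85)² + (1.82)² + (-2.95)² + (-6.37)² + (-1.00)² + (-0.48)² + (-0.13)² + (-0.15)² = 103.4667.
Posterior: Inv-Gamma(5.85 + 12/2, 16.23 + 103.4667/2) = Inv-Gamma(11.85, 67.96335).
E[σ²|data] = β/(α−1) = 67.96335/10.85 = 6.2639.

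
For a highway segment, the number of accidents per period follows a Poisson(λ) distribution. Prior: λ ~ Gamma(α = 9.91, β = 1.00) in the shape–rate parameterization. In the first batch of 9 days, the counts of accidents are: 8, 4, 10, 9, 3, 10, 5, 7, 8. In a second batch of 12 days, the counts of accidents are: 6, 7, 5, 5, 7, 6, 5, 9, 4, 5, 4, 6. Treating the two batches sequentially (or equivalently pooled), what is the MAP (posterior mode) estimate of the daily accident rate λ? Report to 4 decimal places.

6.4505

With a Gamma(shape α, rate β) prior, the Poisson likelihood is conjugate: the posterior is Gamma(α + ΣXᵢ, β + n).
Batch 1: sum of counts S = 64 over n = 9 days.
After batch 1: Gamma(α+S, β+n) = Gamma(9.91+64, 1.00+9) = Gamma(73.91, 10.00).
Batch 2: sum of counts S = 69 over n = 12 days.
After batch 2: Gamma(α+S, β+n) = Gamma(73.91+69, 10.00+12) = Gamma(142.91, 22.00).
Mode of Gamma(α,β) for α≥1 is (α−1)/β = 141.91/22.00 = 6.4505.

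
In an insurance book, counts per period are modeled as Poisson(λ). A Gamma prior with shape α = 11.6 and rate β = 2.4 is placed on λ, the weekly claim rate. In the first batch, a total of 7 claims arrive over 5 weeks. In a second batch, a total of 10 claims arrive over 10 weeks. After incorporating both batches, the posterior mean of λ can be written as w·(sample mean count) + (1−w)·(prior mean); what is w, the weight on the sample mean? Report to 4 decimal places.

With a Gamma(shape α, rate β) prior, the Poisson likelihood is conjugate: the posterior is Gamma(α + ΣXᵢ, β + n).
Total number of weeks: n = 5 + 10 = 15.
Posterior mean = (α₀+S)/(β₀+n) = [n/(β₀+n)]·(S/n) + [β₀/(β₀+n)]·(α₀/β₀), so only n and β₀ enter the weight.
Weight on data w = n/(β₀+n) = 15/(2.4+15) = 15/17.4 = 0.8621.

0.8621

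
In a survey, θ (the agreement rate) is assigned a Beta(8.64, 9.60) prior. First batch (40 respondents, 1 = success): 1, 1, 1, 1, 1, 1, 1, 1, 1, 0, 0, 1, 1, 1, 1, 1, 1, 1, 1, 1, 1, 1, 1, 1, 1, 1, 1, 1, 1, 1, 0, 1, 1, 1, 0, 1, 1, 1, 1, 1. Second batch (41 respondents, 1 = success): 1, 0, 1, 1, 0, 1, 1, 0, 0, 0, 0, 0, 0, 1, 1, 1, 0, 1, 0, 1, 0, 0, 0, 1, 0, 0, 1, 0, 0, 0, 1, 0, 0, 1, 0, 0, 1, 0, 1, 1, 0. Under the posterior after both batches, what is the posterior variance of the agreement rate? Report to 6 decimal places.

0.002348

The Beta prior is conjugate to a Binomial/Bernoulli likelihood; the update adds successes to α and failures to β.
After batch 1: Beta(8.64+36, 9.60+4) = Beta(44.64, 13.60).
After batch 2: Beta(44.64+17, 13.60+24) = Beta(61.64, 37.60).
Var = αβ/((α+β)²(α+β+1)) = 61.64·37.60/(99.24²·100.24) = 0.002348.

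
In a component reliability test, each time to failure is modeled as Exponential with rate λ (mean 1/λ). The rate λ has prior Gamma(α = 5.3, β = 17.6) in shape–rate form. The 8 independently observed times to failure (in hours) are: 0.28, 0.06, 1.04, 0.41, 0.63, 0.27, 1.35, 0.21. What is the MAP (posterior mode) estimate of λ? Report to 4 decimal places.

0.5629

With a Gamma(shape α, rate β) prior on the exponential rate λ, the posterior after n observations with total T = Σxᵢ is Gamma(α+n, β+T).
Sum of observations T = 4.25 hours; n = 8.
Posterior: Gamma(5.3+8, 17.6+4.25) = Gamma(13.3, 21.85).
Mode = (α−1)/β = 0.5629.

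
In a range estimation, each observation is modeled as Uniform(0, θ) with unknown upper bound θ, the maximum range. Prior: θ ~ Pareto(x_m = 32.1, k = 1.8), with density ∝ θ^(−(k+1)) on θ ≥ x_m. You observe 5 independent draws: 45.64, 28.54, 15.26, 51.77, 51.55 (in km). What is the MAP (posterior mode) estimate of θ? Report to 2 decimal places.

A Pareto(scale x_m, shape k) prior on the upper bound θ of Uniform(0, θ) is conjugate: posterior is Pareto(max(x_m, max xᵢ), k + n).
Sample maximum = 51.77; prior scale x_m = 32.1 → posterior scale = max = 51.77.
Posterior shape = 1.8 + 5 = 6.8.
The Pareto density is decreasing on [x_m, ∞), so the mode is x_m = 51.77.

51.77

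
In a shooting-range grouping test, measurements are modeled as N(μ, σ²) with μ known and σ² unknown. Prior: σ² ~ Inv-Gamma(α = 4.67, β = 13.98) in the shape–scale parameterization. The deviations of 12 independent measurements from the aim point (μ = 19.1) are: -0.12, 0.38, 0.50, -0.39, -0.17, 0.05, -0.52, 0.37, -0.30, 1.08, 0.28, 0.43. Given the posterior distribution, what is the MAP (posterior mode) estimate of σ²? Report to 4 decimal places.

1.3059

With known mean μ and an Inverse-Gamma(α, β) prior on σ², the Normal likelihood is conjugate: posterior is Inv-Gamma(α + n/2, β + Σ(xᵢ−μ)²/2).
Σ(xᵢ−μ)² = (-0.12)² + (0.38)² + (0.50)² + (-0.39)² + (-0.17)² + (0.05)² + (-0.52)² + (0.37)² + (-0.30)² + (1.08)² + (0.28)² + (0.43)² = 2.5193.
Posterior: Inv-Gamma(4.67 + 12/2, 13.98 + 2.5193/2) = Inv-Gamma(10.67, 15.23965).
Mode = β/(α+1) = 15.23965/11.67 = 1.3059.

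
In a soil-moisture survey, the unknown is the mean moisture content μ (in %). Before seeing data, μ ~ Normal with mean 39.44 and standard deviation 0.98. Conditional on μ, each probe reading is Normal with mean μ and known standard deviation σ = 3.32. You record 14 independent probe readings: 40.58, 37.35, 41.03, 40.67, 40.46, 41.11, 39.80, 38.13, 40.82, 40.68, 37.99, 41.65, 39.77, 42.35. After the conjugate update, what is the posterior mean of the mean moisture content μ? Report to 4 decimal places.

39.8415

For Normal data with known variance σ², a Normal(μ₀, σ₀²) prior on μ is conjugate. Posterior precision = 1/σ₀² + n/σ²; posterior mean is the precision-weighted average of μ₀ and x̄.
Σxᵢ = 40.58 + 37.35 + 41.03 + 40.67 + 40.46 + 41.11 + 39.80 + 38.13 + 40.82 + 40.68 + 37.99 + 41.65 + 39.77 + 42.35 = 562.39, so n·x̄ = 562.39.
σ₀² = 0.98² = 0.9604, σ² = 3.32² = 11.0224; σ² + n·σ₀² = 11.0224 + 14·0.9604 = 24.468.
Posterior mean = (μ₀/σ₀² + n·x̄/σ²)/(1/σ₀² + n/σ²) = (σ²·μ₀ + σ₀²·n·x̄)/(σ² + n·σ₀²) = (11.0224·39.44 + 0.9604·562.39)/24.468 = 974.842812/24.468 = 39.8415.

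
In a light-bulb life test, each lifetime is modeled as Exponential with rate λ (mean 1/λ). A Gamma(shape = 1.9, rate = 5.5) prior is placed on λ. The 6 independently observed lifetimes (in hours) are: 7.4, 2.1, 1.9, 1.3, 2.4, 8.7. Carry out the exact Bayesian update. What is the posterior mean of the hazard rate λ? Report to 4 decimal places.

With a Gamma(shape α, rate β) prior on the exponential rate λ, the posterior after n observations with total T = Σxᵢ is Gamma(α+n, β+T).
Sum of observations T = 23.8 hours; n = 6.
Posterior: Gamma(1.9+6, 5.5+23.8) = Gamma(7.9, 29.3).
Posterior mean of λ = α/β = 7.9/29.3 = 0.2696.

0.2696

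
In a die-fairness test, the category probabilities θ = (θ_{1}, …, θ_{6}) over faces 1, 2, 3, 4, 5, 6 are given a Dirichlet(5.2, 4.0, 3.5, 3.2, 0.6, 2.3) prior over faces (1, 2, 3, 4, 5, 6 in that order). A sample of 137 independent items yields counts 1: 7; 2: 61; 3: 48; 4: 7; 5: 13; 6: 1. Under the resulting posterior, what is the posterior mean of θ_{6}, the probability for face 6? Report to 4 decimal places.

0.0212

The Dirichlet prior is conjugate to the Multinomial likelihood: each posterior αⱼ = prior αⱼ + observed count nⱼ.
Posterior concentration: (12.2, 65.0, 51.5, 10.2, 13.6, 3.3), total = 155.8.
E[θ_{6}|data] = α_{6}/Σα = 3.3/155.8 = 0.0212.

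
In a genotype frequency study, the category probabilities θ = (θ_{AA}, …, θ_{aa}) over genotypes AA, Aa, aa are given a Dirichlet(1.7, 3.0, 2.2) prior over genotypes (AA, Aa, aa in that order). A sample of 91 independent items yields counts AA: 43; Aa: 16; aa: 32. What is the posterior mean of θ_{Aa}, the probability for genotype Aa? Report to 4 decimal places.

The Dirichlet prior is conjugate to the Multinomial likelihood: each posterior αⱼ = prior αⱼ + observed count nⱼ.
Posterior concentration: (44.7, 19.0, 34.2), total = 97.9.
E[θ_{Aa}|data] = α_{Aa}/Σα = 19.0/97.9 = 0.1941.

0.1941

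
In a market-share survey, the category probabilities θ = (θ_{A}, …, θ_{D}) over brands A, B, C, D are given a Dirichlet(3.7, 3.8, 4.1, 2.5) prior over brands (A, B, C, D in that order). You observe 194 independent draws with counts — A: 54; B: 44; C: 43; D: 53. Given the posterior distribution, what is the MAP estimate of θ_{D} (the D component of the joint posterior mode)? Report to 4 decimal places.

0.2670

The Dirichlet prior is conjugate to the Multinomial likelihood: each posterior αⱼ = prior αⱼ + observed count nⱼ.
Posterior concentration: (57.7, 47.8, 47.1, 55.5), total = 208.1.
Joint mode component: (α_{D}−1)/(Σα−K) = 54.5/204.1 = 0.2670.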